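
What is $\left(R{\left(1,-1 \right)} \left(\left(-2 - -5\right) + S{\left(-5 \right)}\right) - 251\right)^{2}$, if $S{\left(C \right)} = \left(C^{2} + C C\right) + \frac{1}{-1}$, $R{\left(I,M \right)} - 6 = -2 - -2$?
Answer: $3721$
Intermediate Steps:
$R{\left(I,M \right)} = 6$ ($R{\left(I,M \right)} = 6 - 0 = 6 + \left(-2 + 2\right) = 6 + 0 = 6$)
$S{\left(C \right)} = -1 + 2 C^{2}$ ($S{\left(C \right)} = \left(C^{2} + C^{2}\right) - 1 = 2 C^{2} - 1 = -1 + 2 C^{2}$)
$\left(R{\left(1,-1 \right)} \left(\left(-2 - -5\right) + S{\left(-5 \right)}\right) - 251\right)^{2} = \left(6 \left(\left(-2 - -5\right) - \left(1 - 2 \left(-5\right)^{2}\right)\right) - 251\right)^{2} = \left(6 \left(\left(-2 + 5\right) + \left(-1 + 2 \cdot 25\right)\right) - 251\right)^{2} = \left(6 \left(3 + \left(-1 + 50\right)\right) - 251\right)^{2} = \left(6 \left(3 + 49\right) - 251\right)^{2} = \left(6 \cdot 52 - 251\right)^{2} = \left(312 - 251\right)^{2} = 61^{2} = 3721$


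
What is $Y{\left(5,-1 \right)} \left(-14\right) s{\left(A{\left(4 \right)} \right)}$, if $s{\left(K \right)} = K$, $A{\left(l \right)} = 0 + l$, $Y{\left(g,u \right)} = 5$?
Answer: $-280$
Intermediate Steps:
$A{\left(l \right)} = l$
$Y{\left(5,-1 \right)} \left(-14\right) s{\left(A{\left(4 \right)} \right)} = 5 \left(-14\right) 4 = \left(-70\right) 4 = -280$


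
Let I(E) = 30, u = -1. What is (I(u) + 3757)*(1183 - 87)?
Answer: 4150552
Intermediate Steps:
(I(u) + 3757)*(1183 - 87) = (30 + 3757)*(1183 - 87) = 3787*1096 = 4150552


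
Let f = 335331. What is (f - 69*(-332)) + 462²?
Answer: 571683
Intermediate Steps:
(f - 69*(-332)) + 462² = (335331 - 69*(-332)) + 462² = (335331 + 22908) + 213444 = 358239 + 213444 = 571683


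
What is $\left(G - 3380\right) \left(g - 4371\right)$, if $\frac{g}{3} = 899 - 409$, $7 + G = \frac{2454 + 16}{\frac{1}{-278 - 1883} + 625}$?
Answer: $\frac{2209220683003}{225104} \approx 9.8142 \cdot 10^{6}$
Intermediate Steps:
$G = - \frac{2058349}{675312}$ ($G = -7 + \frac{2454 + 16}{\frac{1}{-278 - 1883} + 625} = -7 + \frac{2470}{\frac{1}{-2161} + 625} = -7 + \frac{2470}{- \frac{1}{2161} + 625} = -7 + \frac{2470}{\frac{1350624}{2161}} = -7 + 2470 \cdot \frac{2161}{1350624} = -7 + \frac{2668835}{675312} = - \frac{2058349}{675312} \approx -3.048$)
$g = 1470$ ($g = 3 \left(899 - 409\right) = 3 \cdot 490 = 1470$)
$\left(G - 3380\right) \left(g - 4371\right) = \left(- \frac{2058349}{675312} - 3380\right) \left(1470 - 4371\right) = \left(- \frac{2284612909}{675312}\right) \left(-2901\right) = \frac{2209220683003}{225104}$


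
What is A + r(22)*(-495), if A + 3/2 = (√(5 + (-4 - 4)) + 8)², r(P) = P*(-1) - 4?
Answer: 25859/2 + 16*I*√3 ≈ 12930.0 + 27.713*I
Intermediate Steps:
r(P) = -4 - P (r(P) = -P - 4 = -4 - P)
A = -3/2 + (8 + I*√3)² (A = -3/2 + (√(5 + (-4 - 4)) + 8)² = -3/2 + (√(5 - 8) + 8)² = -3/2 + (√(-3) + 8)² = -3/2 + (I*√3 + 8)² = -3/2 + (8 + I*√3)² ≈ 59.5 + 27.713*I)
A + r(22)*(-495) = (119/2 + 16*I*√3) + (-4 - 1*22)*(-495) = (119/2 + 16*I*√3) + (-4 - 22)*(-495) = (119/2 + 16*I*√3) - 26*(-495) = (119/2 + 16*I*√3) + 12870 = 25859/2 + 16*I*√3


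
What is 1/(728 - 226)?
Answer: 1/502 ≈ 0.0019920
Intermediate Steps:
1/(728 - 226) = 1/502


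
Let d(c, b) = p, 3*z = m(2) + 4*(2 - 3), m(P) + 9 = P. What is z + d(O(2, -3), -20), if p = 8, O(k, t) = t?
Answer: 13/3 ≈ 4.3333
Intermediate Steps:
m(P) = -9 + P
z = -11/3 (z = ((-9 + 2) + 4*(2 - 3))/3 = (-7 + 4*(-1))/3 = (-7 - 4)/3 = (⅓)*(-11) = -11/3 ≈ -3.6667)
d(c, b) = 8
z + d(O(2, -3), -20) = -11/3 + 8 = 13/3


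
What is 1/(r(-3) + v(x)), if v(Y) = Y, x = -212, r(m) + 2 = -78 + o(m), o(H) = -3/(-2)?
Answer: -2/581 ≈ -0.0034423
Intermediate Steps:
o(H) = 3/2 (o(H) = -3*(-½) = 3/2)
r(m) = -157/2 (r(m) = -2 + (-78 + 3/2) = -2 - 153/2 = -157/2)
1/(r(-3) + v(x)) = 1/(-157/2 - 212) = 1/(-581/2) = -2/581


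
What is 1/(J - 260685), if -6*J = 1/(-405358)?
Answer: -2432148/634024501379 ≈ -3.8360e-6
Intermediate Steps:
J = 1/2432148 (J = -1/6/(-405358) = -1/6*(-1/405358) = 1/2432148 ≈ 4.1116e-7)
1/(J - 260685) = 1/(1/2432148 - 260685) = 1/(-634024501379/2432148) = -2432148/634024501379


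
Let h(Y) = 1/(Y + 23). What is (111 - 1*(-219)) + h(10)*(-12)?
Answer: 3626/11 ≈ 329.64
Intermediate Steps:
h(Y) = 1/(23 + Y)
(111 - 1*(-219)) + h(10)*(-12) = (111 - 1*(-219)) - 12/(23 + 10) = (111 + 219) - 12/33 = 330 + (1/33)*(-12) = 330 - 4/11 = 3626/11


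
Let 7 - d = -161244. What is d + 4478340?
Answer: 4639591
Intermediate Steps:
d = 161251 (d = 7 - 1*(-161244) = 7 + 161244 = 161251)
d + 4478340 = 161251 + 4478340 = 4639591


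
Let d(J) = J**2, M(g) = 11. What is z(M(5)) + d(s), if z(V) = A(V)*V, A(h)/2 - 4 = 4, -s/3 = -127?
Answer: 145337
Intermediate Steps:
s = 381 (s = -3*(-127) = 381)
A(h) = 16 (A(h) = 8 + 2*4 = 8 + 8 = 16)
z(V) = 16*V
z(M(5)) + d(s) = 16*11 + 381**2 = 176 + 145161 = 145337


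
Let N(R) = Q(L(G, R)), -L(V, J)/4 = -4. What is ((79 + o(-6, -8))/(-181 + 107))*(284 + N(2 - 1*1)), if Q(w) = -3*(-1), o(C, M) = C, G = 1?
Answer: -20951/74 ≈ -283.12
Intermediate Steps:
L(V, J) = 16 (L(V, J) = -4*(-4) = 16)
Q(w) = 3
N(R) = 3
((79 + o(-6, -8))/(-181 + 107))*(284 + N(2 - 1*1)) = ((79 - 6)/(-181 + 107))*(284 + 3) = (73/(-74))*287 = (73*(-1/74))*287 = -73/74*287 = -20951/74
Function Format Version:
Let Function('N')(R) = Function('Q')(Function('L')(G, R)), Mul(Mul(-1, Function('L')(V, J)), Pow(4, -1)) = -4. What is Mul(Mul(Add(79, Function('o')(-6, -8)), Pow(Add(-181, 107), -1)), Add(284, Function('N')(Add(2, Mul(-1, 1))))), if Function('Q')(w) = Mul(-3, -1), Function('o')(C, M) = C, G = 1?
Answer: Rational(-20951, 74) ≈ -283.12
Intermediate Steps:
Function('L')(V, J) = 16 (Function('L')(V, J) = Mul(-4, -4) = 16)
Function('Q')(w) = 3
Function('N')(R) = 3
Mul(Mul(Add(79, Function('o')(-6, -8)), Pow(Add(-181, 107), -1)), Add(284, Function('N')(Add(2, Mul(-1, 1))))) = Mul(Mul(Add(79, -6), Pow(Add(-181, 107), -1)), Add(284, 3)) = Mul(Mul(73, Pow(-74, -1)), 287) = Mul(Mul(73, Rational(-1, 74)), 287) = Mul(Rational(-73, 74), 287) = Rational(-20951, 74)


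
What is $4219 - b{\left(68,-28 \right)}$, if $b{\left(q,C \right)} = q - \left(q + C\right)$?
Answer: $4191$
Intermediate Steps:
$b{\left(q,C \right)} = - C$ ($b{\left(q,C \right)} = q - \left(C + q\right) = - C$)
$4219 - b{\left(68,-28 \right)} = 4219 - \left(-1\right) \left(-28\right) = 4219 - 28 = 4191$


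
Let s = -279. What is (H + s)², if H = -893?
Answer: 1373584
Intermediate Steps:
(H + s)² = (-893 - 279)² = (-1172)² = 1373584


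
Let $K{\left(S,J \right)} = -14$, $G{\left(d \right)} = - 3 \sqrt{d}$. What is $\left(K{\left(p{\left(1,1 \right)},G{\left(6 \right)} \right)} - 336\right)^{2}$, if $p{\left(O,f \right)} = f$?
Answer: $122500$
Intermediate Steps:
$\left(K{\left(p{\left(1,1 \right)},G{\left(6 \right)} \right)} - 336\right)^{2} = \left(-14 - 336\right)^{2} = \left(-350\right)^{2} = 122500$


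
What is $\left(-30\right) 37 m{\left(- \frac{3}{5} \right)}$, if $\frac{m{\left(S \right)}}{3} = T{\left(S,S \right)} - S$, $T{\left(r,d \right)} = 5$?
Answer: $-18648$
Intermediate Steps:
$m{\left(S \right)} = 15 - 3 S$ ($m{\left(S \right)} = 3 \left(5 - S\right) = 15 - 3 S$)
$\left(-30\right) 37 m{\left(- \frac{3}{5} \right)} = \left(-30\right) 37 \left(15 - 3 \left(- \frac{3}{5}\right)\right) = - 1110 \left(15 - 3 \left(\left(-3\right) \frac{1}{5}\right)\right) = - 1110 \left(15 - - \frac{9}{5}\right) = - 1110 \left(15 + \frac{9}{5}\right) = \left(-1110\right) \frac{84}{5} = -18648$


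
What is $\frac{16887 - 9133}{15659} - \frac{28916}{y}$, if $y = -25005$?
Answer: $\frac{646684414}{391553295} \approx 1.6516$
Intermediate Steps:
$\frac{16887 - 9133}{15659} - \frac{28916}{y} = \frac{16887 - 9133}{15659} - \frac{28916}{-25005} = 7754 \cdot \frac{1}{15659} - - \frac{28916}{25005} = \frac{7754}{15659} + \frac{28916}{25005} = \frac{646684414}{391553295}$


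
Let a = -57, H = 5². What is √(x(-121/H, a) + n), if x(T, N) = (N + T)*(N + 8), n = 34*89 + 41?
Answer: √152429/5 ≈ 78.084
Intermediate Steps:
H = 25
n = 3067 (n = 3026 + 41 = 3067)
x(T, N) = (8 + N)*(N + T) (x(T, N) = (N + T)*(8 + N) = (8 + N)*(N + T))
√(x(-121/H, a) + n) = √(((-57)² + 8*(-57) + 8*(-121/25) - (-6897)/25) + 3067) = √((3249 - 456 + 8*(-121*1/25) - (-6897)/25) + 3067) = √((3249 - 456 + 8*(-121/25) - 57*(-121/25)) + 3067) = √((3249 - 456 - 968/25 + 6897/25) + 3067) = √(75754/25 + 3067) = √(152429/25) = √152429/5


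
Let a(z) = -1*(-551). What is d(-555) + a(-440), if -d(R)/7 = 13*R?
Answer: 51056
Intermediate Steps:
d(R) = -91*R
a(z) = 551
d(-555) + a(-440) = -91*(-555) + 551 = 50505 + 551 = 51056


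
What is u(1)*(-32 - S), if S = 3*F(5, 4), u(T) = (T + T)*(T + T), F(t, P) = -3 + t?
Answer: -152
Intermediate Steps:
u(T) = 4*T**2 (u(T) = (2*T)*(2*T) = 4*T**2)
S = 6 (S = 3*(-3 + 5) = 3*2 = 6)
u(1)*(-32 - S) = (4*1**2)*(-32 - 1*6) = (4*1)*(-32 - 6) = 4*(-38) = -152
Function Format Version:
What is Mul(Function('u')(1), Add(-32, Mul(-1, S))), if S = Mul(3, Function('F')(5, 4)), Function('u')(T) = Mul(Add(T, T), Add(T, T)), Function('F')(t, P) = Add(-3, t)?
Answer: -152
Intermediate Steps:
Function('u')(T) = Mul(4, Pow(T, 2)) (Function('u')(T) = Mul(Mul(2, T), Mul(2, T)) = Mul(4, Pow(T, 2)))
S = 6 (S = Mul(3, Add(-3, 5)) = Mul(3, 2) = 6)
Mul(Function('u')(1), Add(-32, Mul(-1, S))) = Mul(Mul(4, Pow(1, 2)), Add(-32, Mul(-1, 6))) = Mul(Mul(4, 1), Add(-32, -6)) = Mul(4, -38) = -152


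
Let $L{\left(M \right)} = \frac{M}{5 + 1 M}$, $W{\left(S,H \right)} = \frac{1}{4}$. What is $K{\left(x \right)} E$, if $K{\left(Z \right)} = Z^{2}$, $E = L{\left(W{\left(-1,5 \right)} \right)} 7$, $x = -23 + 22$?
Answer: $\frac{1}{3} \approx 0.33333$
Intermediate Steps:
$W{\left(S,H \right)} = \frac{1}{4}$
$x = -1$
$L{\left(M \right)} = \frac{M}{5 + M}$
$E = \frac{1}{3}$ ($E = \frac{1}{4 \left(5 + \frac{1}{4}\right)} 7 = \frac{1}{4 \cdot \frac{21}{4}} \cdot 7 = \frac{1}{4} \cdot \frac{4}{21} \cdot 7 = \frac{1}{21} \cdot 7 = \frac{1}{3} \approx 0.33333$)
$K{\left(x \right)} E = \left(-1\right)^{2} \cdot \frac{1}{3} = 1 \cdot \frac{1}{3} = \frac{1}{3}$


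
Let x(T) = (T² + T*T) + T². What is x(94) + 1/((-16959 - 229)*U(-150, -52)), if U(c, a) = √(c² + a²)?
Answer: 26508 - √6301/216603176 ≈ 26508.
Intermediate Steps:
U(c, a) = √(a² + c²)
x(T) = 3*T² (x(T) = (T² + T²) + T² = 2*T² + T² = 3*T²)
x(94) + 1/((-16959 - 229)*U(-150, -52)) = 3*94² + 1/((-16959 - 229)*(√((-52)² + (-150)²))) = 3*8836 + 1/((-17188)*(√(2704 + 22500))) = 26508 - √6301/12602/17188 = 26508 - √6301/216603176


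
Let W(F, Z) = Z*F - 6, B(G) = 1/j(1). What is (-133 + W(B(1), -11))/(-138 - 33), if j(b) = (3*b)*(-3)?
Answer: 1240/1539 ≈ 0.80572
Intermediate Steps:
j(b) = -9*b
B(G) = -1/9 (B(G) = 1/(-9*1) = 1/(-9) = -1/9)
W(F, Z) = -6 + F*Z (W(F, Z) = F*Z - 6 = -6 + F*Z)
(-133 + W(B(1), -11))/(-138 - 33) = (-133 + (-6 - 1/9*(-11)))/(-138 - 33) = (-133 + (-6 + 11/9))/(-171) = (-133 - 43/9)*(-1/171) = -1240/9*(-1/171) = 1240/1539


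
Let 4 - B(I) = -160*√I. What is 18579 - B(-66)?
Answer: 18575 - 160*I*√66 ≈ 18575.0 - 1299.8*I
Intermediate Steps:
B(I) = 4 + 160*√I (B(I) = 4 - (-160)*√I = 4 + 160*√I)
18579 - B(-66) = 18579 - (4 + 160*√(-66)) = 18579 - (4 + 160*(I*√66)) = 18579 - (4 + 160*I*√66) = 18579 + (-4 - 160*I*√66) = 18575 - 160*I*√66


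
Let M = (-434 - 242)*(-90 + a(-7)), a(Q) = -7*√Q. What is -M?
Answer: -60840 - 4732*I*√7 ≈ -60840.0 - 12520.0*I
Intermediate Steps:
M = 60840 + 4732*I*√7 (M = (-434 - 242)*(-90 - 7*I*√7) = -676*(-90 - 7*I*√7) = 60840 + 4732*I*√7 ≈ 60840.0 + 12520.0*I)
-M = -(60840 + 4732*I*√7) = -60840 - 4732*I*√7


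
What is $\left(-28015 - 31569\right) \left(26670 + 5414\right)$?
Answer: $-1911693056$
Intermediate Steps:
$\left(-28015 - 31569\right) \left(26670 + 5414\right) = \left(-59584\right) 32084 = -1911693056$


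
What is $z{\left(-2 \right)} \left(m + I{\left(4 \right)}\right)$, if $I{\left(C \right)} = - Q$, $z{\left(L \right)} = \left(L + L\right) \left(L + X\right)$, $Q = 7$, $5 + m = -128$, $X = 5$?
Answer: $1680$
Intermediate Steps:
$m = -133$ ($m = -5 - 128 = -133$)
$z{\left(L \right)} = 2 L \left(5 + L\right)$ ($z{\left(L \right)} = \left(L + L\right) \left(L + 5\right) = 2 L \left(5 + L\right)$)
$I{\left(C \right)} = -7$ ($I{\left(C \right)} = \left(-1\right) 7 = -7$)
$z{\left(-2 \right)} \left(m + I{\left(4 \right)}\right) = 2 \left(-2\right) \left(5 - 2\right) \left(-133 - 7\right) = 2 \left(-2\right) 3 \left(-140\right) = \left(-12\right) \left(-140\right) = 1680$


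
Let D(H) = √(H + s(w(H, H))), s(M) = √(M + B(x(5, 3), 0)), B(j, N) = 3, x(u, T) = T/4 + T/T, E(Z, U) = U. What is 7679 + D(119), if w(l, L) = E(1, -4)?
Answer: 7679 + √(119 + I) ≈ 7689.9 + 0.045835*I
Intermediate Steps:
x(u, T) = 1 + T/4 (x(u, T) = T*(¼) + 1 = T/4 + 1 = 1 + T/4)
w(l, L) = -4
s(M) = √(3 + M) (s(M) = √(M + 3) = √(3 + M))
D(H) = √(I + H) (D(H) = √(H + √(3 - 4)) = √(H + √(-1)) = √(H + I) = √(I + H))
7679 + D(119) = 7679 + √(I + 119) = 7679 + √(119 + I)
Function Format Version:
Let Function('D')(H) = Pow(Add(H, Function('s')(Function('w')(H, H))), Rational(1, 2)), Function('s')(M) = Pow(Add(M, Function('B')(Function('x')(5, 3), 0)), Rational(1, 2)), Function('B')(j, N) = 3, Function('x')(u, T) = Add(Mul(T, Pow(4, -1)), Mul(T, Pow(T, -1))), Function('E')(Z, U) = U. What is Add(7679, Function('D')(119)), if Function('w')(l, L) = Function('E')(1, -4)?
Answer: Add(7679, Pow(Add(119, I), Rational(1, 2))) ≈ Add(7689.9, Mul(0.045835, I))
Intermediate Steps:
Function('x')(u, T) = Add(1, Mul(Rational(1, 4), T)) (Function('x')(u, T) = Add(Mul(T, Rational(1, 4)), 1) = Add(Mul(Rational(1, 4), T), 1) = Add(1, Mul(Rational(1, 4), T)))
Function('w')(l, L) = -4
Function('s')(M) = Pow(Add(3, M), Rational(1, 2)) (Function('s')(M) = Pow(Add(M, 3), Rational(1, 2)) = Pow(Add(3, M), Rational(1, 2)))
Function('D')(H) = Pow(Add(I, H), Rational(1, 2)) (Function('D')(H) = Pow(Add(H, Pow(Add(3, -4), Rational(1, 2))), Rational(1, 2)) = Pow(Add(H, Pow(-1, Rational(1, 2))), Rational(1, 2)) = Pow(Add(H, I), Rational(1, 2)) = Pow(Add(I, H), Rational(1, 2)))
Add(7679, Function('D')(119)) = Add(7679, Pow(Add(I, 119), Rational(1, 2))) = Add(7679, Pow(Add(119, I), Rational(1, 2)))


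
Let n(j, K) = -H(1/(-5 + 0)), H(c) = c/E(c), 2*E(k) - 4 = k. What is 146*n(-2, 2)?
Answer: 292/19 ≈ 15.368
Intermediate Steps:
E(k) = 2 + k/2
H(c) = c/(2 + c/2)
n(j, K) = 2/19 (n(j, K) = -2/((-5 + 0)*(4 + 1/(-5 + 0))) = -2/((-5)*(4 + 1/(-5))) = -2*(-1)/(5*(4 - 1/5)) = -2*(-1)/(5*19/5) = -2*(-1)*5/(5*19) = -1*(-2/19) = 2/19)
146*n(-2, 2) = 146*(2/19) = 292/19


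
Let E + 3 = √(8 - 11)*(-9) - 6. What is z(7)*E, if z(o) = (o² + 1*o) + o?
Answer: -567 - 567*I*√3 ≈ -567.0 - 982.07*I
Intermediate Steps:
E = -9 - 9*I*√3 (E = -3 + (√(8 - 11)*(-9) - 6) = -3 + (√(-3)*(-9) - 6) = -3 + ((I*√3)*(-9) - 6) = -3 + (-9*I*√3 - 6) = -3 + (-6 - 9*I*√3) = -9 - 9*I*√3 ≈ -9.0 - 15.588*I)
z(o) = o² + 2*o (z(o) = (o² + o) + o = (o + o²) + o = o² + 2*o)
z(7)*E = (7*(2 + 7))*(-9 - 9*I*√3) = (7*9)*(-9 - 9*I*√3) = 63*(-9 - 9*I*√3) = -567 - 567*I*√3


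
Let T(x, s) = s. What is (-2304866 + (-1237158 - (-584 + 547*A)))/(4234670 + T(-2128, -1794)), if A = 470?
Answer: -1899265/2116438 ≈ -0.89739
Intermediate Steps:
(-2304866 + (-1237158 - (-584 + 547*A)))/(4234670 + T(-2128, -1794)) = (-2304866 + (-1237158 - (-584 + 547*470)))/(4234670 - 1794) = (-2304866 + (-1237158 - (-584 + 257090)))/4232876 = (-2304866 + (-1237158 - 1*256506))*(1/4232876) = (-2304866 + (-1237158 - 256506))*(1/4232876) = (-2304866 - 1493664)*(1/4232876) = -3798530*1/4232876 = -1899265/2116438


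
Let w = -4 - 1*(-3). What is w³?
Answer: -1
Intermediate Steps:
w = -1 (w = -4 + 3 = -1)
w³ = (-1)³ = -1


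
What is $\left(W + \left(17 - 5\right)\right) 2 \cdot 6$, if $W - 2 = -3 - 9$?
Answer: $24$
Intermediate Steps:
$W = -10$ ($W = 2 - 12 = -10$)
$\left(W + \left(17 - 5\right)\right) 2 \cdot 6 = \left(-10 + \left(17 - 5\right)\right) 2 \cdot 6 = \left(-10 + \left(17 - 5\right)\right) 12 = \left(-10 + 12\right) 12 = 2 \cdot 12 = 24$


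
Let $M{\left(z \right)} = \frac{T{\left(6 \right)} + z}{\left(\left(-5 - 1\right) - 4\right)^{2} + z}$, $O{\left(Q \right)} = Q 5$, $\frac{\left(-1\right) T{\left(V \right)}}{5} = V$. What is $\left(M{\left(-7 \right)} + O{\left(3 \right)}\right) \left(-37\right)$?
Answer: $- \frac{50246}{93} \approx -540.28$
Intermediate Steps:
$T{\left(V \right)} = - 5 V$
$O{\left(Q \right)} = 5 Q$
$M{\left(z \right)} = \frac{-30 + z}{100 + z}$ ($M{\left(z \right)} = \frac{\left(-5\right) 6 + z}{\left(\left(-5 - 1\right) - 4\right)^{2} + z} = \frac{-30 + z}{\left(\left(-5 - 1\right) - 4\right)^{2} + z} = \frac{-30 + z}{\left(-6 - 4\right)^{2} + z} = \frac{-30 + z}{\left(-10\right)^{2} + z} = \frac{-30 + z}{100 + z}$)
$\left(M{\left(-7 \right)} + O{\left(3 \right)}\right) \left(-37\right) = \left(\frac{-30 - 7}{100 - 7} + 5 \cdot 3\right) \left(-37\right) = \left(\frac{1}{93} \left(-37\right) + 15\right) \left(-37\right) = \left(- \frac{37}{93} + 15\right) \left(-37\right) = \frac{1358}{93} \left(-37\right) = - \frac{50246}{93}$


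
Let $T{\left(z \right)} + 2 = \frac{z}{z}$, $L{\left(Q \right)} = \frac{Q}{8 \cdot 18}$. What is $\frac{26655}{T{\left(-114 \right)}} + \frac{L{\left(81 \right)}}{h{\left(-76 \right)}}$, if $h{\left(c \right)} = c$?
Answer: $- \frac{32412489}{1216} \approx -26655.0$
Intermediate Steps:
$L{\left(Q \right)} = \frac{Q}{144}$
$T{\left(z \right)} = -1$ ($T{\left(z \right)} = -2 + \frac{z}{z} = -2 + 1 = -1$)
$\frac{26655}{T{\left(-114 \right)}} + \frac{L{\left(81 \right)}}{h{\left(-76 \right)}} = \frac{26655}{-1} + \frac{\frac{1}{144} \cdot 81}{-76} = 26655 \left(-1\right) + \frac{9}{16} \left(- \frac{1}{76}\right) = -26655 - \frac{9}{1216} = - \frac{32412489}{1216}$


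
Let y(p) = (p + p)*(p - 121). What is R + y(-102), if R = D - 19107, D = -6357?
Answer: 20028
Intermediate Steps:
R = -25464 (R = -6357 - 19107 = -25464)
y(p) = 2*p*(-121 + p) (y(p) = (2*p)*(-121 + p) = 2*p*(-121 + p))
R + y(-102) = -25464 + 2*(-102)*(-121 - 102) = -25464 + 2*(-102)*(-223) = -25464 + 45492 = 20028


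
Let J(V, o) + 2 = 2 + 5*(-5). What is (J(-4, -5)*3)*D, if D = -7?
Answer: 525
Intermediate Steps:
J(V, o) = -25 (J(V, o) = -2 + (2 + 5*(-5)) = -2 + (2 - 25) = -2 - 23 = -25)
(J(-4, -5)*3)*D = -25*3*(-7) = -75*(-7) = 525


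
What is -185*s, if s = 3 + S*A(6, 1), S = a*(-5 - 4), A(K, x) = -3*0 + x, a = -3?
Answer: -5550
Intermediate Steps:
A(K, x) = x (A(K, x) = 0 + x = x)
S = 27 (S = -3*(-5 - 4) = -3*(-9) = 27)
s = 30 (s = 3 + 27*1 = 3 + 27 = 30)
-185*s = -185*30 = -5550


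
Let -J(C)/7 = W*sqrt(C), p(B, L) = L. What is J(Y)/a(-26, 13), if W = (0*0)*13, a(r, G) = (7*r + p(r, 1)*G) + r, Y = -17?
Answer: 0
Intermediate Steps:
a(r, G) = G + 8*r (a(r, G) = (7*r + 1*G) + r = (7*r + G) + r = (G + 7*r) + r = G + 8*r)
W = 0 (W = 0*13 = 0)
J(C) = 0 (J(C) = -0*sqrt(C) = -7*0 = 0)
J(Y)/a(-26, 13) = 0/(13 + 8*(-26)) = 0/(13 - 208) = 0/(-195) = 0*(-1/195) = 0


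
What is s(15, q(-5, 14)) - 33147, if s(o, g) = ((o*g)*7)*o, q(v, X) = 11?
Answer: -15822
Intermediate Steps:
s(o, g) = 7*g*o**2 (s(o, g) = ((g*o)*7)*o = (7*g*o)*o = 7*g*o**2)
s(15, q(-5, 14)) - 33147 = 7*11*15**2 - 33147 = 7*11*225 - 33147 = 17325 - 33147 = -15822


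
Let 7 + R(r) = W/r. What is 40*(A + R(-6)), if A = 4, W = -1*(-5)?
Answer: -460/3 ≈ -153.33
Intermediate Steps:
W = 5
R(r) = -7 + 5/r
40*(A + R(-6)) = 40*(4 + (-7 + 5/(-6))) = 40*(4 + (-7 + 5*(-1/6))) = 40*(4 + (-7 - 5/6)) = 40*(4 - 47/6) = 40*(-23/6) = -460/3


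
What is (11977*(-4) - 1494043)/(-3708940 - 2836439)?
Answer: 1541951/6545379 ≈ 0.23558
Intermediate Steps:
(11977*(-4) - 1494043)/(-3708940 - 2836439) = (-47908 - 1494043)/(-6545379) = -1541951*(-1/6545379) = 1541951/6545379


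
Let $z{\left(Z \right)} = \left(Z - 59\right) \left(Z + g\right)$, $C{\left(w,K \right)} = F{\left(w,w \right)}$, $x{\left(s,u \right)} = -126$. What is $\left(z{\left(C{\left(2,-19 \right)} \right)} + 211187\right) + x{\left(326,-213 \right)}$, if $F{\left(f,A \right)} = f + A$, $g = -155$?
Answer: $219366$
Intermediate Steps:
$F{\left(f,A \right)} = A + f$
$C{\left(w,K \right)} = 2 w$ ($C{\left(w,K \right)} = w + w = 2 w$)
$z{\left(Z \right)} = \left(-155 + Z\right) \left(-59 + Z\right)$ ($z{\left(Z \right)} = \left(Z - 59\right) \left(Z - 155\right) = \left(-59 + Z\right) \left(-155 + Z\right) = \left(-155 + Z\right) \left(-59 + Z\right)$)
$\left(z{\left(C{\left(2,-19 \right)} \right)} + 211187\right) + x{\left(326,-213 \right)} = \left(\left(9145 + \left(2 \cdot 2\right)^{2} - 214 \cdot 2 \cdot 2\right) + 211187\right) - 126 = \left(\left(9145 + 4^{2} - 856\right) + 211187\right) - 126 = \left(\left(9145 + 16 - 856\right) + 211187\right) - 126 = \left(8305 + 211187\right) - 126 = 219492 - 126 = 219366$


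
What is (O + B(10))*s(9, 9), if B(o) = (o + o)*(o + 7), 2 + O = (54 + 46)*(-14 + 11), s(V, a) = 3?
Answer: 114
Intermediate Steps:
O = -302 (O = -2 + (54 + 46)*(-14 + 11) = -2 + 100*(-3) = -2 - 300 = -302)
B(o) = 2*o*(7 + o) (B(o) = (2*o)*(7 + o) = 2*o*(7 + o))
(O + B(10))*s(9, 9) = (-302 + 2*10*(7 + 10))*3 = (-302 + 2*10*17)*3 = (-302 + 340)*3 = 38*3 = 114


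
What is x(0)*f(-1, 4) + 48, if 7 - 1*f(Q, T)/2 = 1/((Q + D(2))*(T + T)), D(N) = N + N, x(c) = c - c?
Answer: 48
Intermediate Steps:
x(c) = 0
D(N) = 2*N
f(Q, T) = 14 - 1/(T*(4 + Q)) (f(Q, T) = 14 - 2*1/((Q + 2*2)*(T + T)) = 14 - 2*1/(2*T*(Q + 4)) = 14 - 2*1/(2*T*(4 + Q)) = 14 - 1/(T*(4 + Q)))
x(0)*f(-1, 4) + 48 = 0*((-1 + 56*4 + 14*(-1)*4)/(4*(4 - 1))) + 48 = 0*((¼)*(-1 + 224 - 56)/3) + 48 = 0*((¼)*(⅓)*167) + 48 = 0*(167/12) + 48 = 0 + 48 = 48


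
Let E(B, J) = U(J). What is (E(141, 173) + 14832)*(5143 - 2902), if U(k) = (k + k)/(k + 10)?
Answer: 2027807694/61 ≈ 3.3243e+7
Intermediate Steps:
U(k) = 2*k/(10 + k) (U(k) = (2*k)/(10 + k) = 2*k/(10 + k))
E(B, J) = 2*J/(10 + J)
(E(141, 173) + 14832)*(5143 - 2902) = (2*173/(10 + 173) + 14832)*(5143 - 2902) = (2*173/183 + 14832)*2241 = (2*173*(1/183) + 14832)*2241 = (346/183 + 14832)*2241 = (2714602/183)*2241 = 2027807694/61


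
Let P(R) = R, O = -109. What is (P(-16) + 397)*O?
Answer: -41529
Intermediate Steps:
(P(-16) + 397)*O = (-16 + 397)*(-109) = 381*(-109) = -41529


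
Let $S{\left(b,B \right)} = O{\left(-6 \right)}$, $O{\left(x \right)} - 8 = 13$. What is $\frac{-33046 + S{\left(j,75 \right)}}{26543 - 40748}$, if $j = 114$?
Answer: $\frac{6605}{2841} \approx 2.3249$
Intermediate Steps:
$O{\left(x \right)} = 21$ ($O{\left(x \right)} = 8 + 13 = 21$)
$S{\left(b,B \right)} = 21$
$\frac{-33046 + S{\left(j,75 \right)}}{26543 - 40748} = \frac{-33046 + 21}{26543 - 40748} = - \frac{33025}{-14205} = \left(-33025\right) \left(- \frac{1}{14205}\right) = \frac{6605}{2841}$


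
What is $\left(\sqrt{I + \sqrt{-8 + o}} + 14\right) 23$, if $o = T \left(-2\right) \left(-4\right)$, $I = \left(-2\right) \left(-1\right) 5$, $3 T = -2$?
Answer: $322 + \frac{23 \sqrt{90 + 6 i \sqrt{30}}}{3} \approx 395.9 + 13.07 i$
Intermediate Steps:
$T = - \frac{2}{3}$ ($T = \frac{1}{3} \left(-2\right) = - \frac{2}{3} \approx -0.66667$)
$I = 10$ ($I = 2 \cdot 5 = 10$)
$o = - \frac{16}{3}$ ($o = \left(- \frac{2}{3}\right) \left(-2\right) \left(-4\right) = \frac{4}{3} \left(-4\right) = - \frac{16}{3} \approx -5.3333$)
$\left(\sqrt{I + \sqrt{-8 + o}} + 14\right) 23 = \left(\sqrt{10 + \sqrt{-8 - \frac{16}{3}}} + 14\right) 23 = \left(\sqrt{10 + \sqrt{- \frac{40}{3}}} + 14\right) 23 = \left(\sqrt{10 + \frac{2 i \sqrt{30}}{3}} + 14\right) 23 = \left(14 + \sqrt{10 + \frac{2 i \sqrt{30}}{3}}\right) 23 = 322 + 23 \sqrt{10 + \frac{2 i \sqrt{30}}{3}}$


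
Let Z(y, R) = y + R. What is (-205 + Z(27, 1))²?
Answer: 31329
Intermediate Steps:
Z(y, R) = R + y
(-205 + Z(27, 1))² = (-205 + (1 + 27))² = (-205 + 28)² = (-177)² = 31329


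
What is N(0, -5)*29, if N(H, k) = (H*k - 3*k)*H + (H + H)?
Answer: 0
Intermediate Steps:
N(H, k) = 2*H + H*(-3*k + H*k) (N(H, k) = (-3*k + H*k)*H + 2*H = H*(-3*k + H*k) + 2*H = 2*H + H*(-3*k + H*k))
N(0, -5)*29 = (0*(2 - 3*(-5) + 0*(-5)))*29 = (0*(2 + 15 + 0))*29 = (0*17)*29 = 0*29 = 0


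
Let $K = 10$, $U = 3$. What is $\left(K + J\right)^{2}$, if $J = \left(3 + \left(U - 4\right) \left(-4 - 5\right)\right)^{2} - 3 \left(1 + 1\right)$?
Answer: $21904$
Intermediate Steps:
$J = 138$ ($J = \left(3 + \left(3 - 4\right) \left(-4 - 5\right)\right)^{2} - 3 \left(1 + 1\right) = \left(3 - -9\right)^{2} - 6 = \left(3 + 9\right)^{2} - 6 = 12^{2} - 6 = 144 - 6 = 138$)
$\left(K + J\right)^{2} = \left(10 + 138\right)^{2} = 148^{2} = 21904$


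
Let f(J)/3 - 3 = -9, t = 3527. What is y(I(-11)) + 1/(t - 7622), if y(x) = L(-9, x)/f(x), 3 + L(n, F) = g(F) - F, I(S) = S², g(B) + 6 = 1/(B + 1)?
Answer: 7215601/999180 ≈ 7.2215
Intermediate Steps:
g(B) = -6 + 1/(1 + B) (g(B) = -6 + 1/(B + 1) = -6 + 1/(1 + B))
f(J) = -18 (f(J) = 9 + 3*(-9) = 9 - 27 = -18)
L(n, F) = -3 - F + (-5 - 6*F)/(1 + F) (L(n, F) = -3 + ((-5 - 6*F)/(1 + F) - F) = -3 + (-F + (-5 - 6*F)/(1 + F)) = -3 - F + (-5 - 6*F)/(1 + F))
y(x) = -(-8 - x² - 10*x)/(18*(1 + x)) (y(x) = ((-8 - x² - 10*x)/(1 + x))/(-18) = ((-8 - x² - 10*x)/(1 + x))*(-1/18) = -(-8 - x² - 10*x)/(18*(1 + x)))
y(I(-11)) + 1/(t - 7622) = (8 + ((-11)²)² + 10*(-11)²)/(18*(1 + (-11)²)) + 1/(3527 - 7622) = (8 + 121² + 10*121)/(18*(1 + 121)) + 1/(-4095) = (1/18)*(8 + 14641 + 1210)/122 - 1/4095 = (1/18)*(1/122)*15859 - 1/4095 = 15859/2196 - 1/4095 = 7215601/999180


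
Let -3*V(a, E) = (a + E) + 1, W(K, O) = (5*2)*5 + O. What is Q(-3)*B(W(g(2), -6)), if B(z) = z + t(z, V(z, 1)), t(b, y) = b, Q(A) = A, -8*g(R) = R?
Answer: -264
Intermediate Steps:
g(R) = -R/8
W(K, O) = 50 + O (W(K, O) = 10*5 + O = 50 + O)
V(a, E) = -⅓ - E/3 - a/3 (V(a, E) = -((a + E) + 1)/3 = -((E + a) + 1)/3 = -(1 + E + a)/3 = -⅓ - E/3 - a/3)
B(z) = 2*z (B(z) = z + z = 2*z)
Q(-3)*B(W(g(2), -6)) = -6*(50 - 6) = -6*44 = -3*88 = -264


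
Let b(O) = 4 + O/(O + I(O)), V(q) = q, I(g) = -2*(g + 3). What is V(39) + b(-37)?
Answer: 1296/31 ≈ 41.806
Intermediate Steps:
I(g) = -6 - 2*g (I(g) = -2*(3 + g) = -6 - 2*g)
b(O) = 4 + O/(-6 - O) (b(O) = 4 + O/(O + (-6 - 2*O)) = 4 + O/(-6 - O))
V(39) + b(-37) = 39 + 3*(8 - 37)/(6 - 37) = 39 + 3*(-29)/(-31) = 39 + 3*(-1/31)*(-29) = 39 + 87/31 = 1296/31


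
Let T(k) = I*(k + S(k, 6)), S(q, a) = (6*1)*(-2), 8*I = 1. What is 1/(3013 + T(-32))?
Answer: 2/6015 ≈ 0.00033250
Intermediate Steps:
I = ⅛ (I = (⅛)*1 = ⅛ ≈ 0.12500)
S(q, a) = -12 (S(q, a) = 6*(-2) = -12)
T(k) = -3/2 + k/8 (T(k) = (k - 12)/8 = (-12 + k)/8 = -3/2 + k/8)
1/(3013 + T(-32)) = 1/(3013 + (-3/2 + (⅛)*(-32))) = 1/(3013 + (-3/2 - 4)) = 1/(3013 - 11/2) = 1/(6015/2) = 2/6015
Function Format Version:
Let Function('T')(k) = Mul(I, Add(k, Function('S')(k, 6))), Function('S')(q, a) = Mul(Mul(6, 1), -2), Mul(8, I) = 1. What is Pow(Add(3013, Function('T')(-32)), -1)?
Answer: Rational(2, 6015) ≈ 0.00033250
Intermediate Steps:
I = Rational(1, 8) (I = Mul(Rational(1, 8), 1) = Rational(1, 8) ≈ 0.12500)
Function('S')(q, a) = -12 (Function('S')(q, a) = Mul(6, -2) = -12)
Function('T')(k) = Add(Rational(-3, 2), Mul(Rational(1, 8), k)) (Function('T')(k) = Mul(Rational(1, 8), Add(k, -12)) = Mul(Rational(1, 8), Add(-12, k)) = Add(Rational(-3, 2), Mul(Rational(1, 8), k)))
Pow(Add(3013, Function('T')(-32)), -1) = Pow(Add(3013, Add(Rational(-3, 2), Mul(Rational(1, 8), -32))), -1) = Pow(Add(3013, Add(Rational(-3, 2), -4)), -1) = Pow(Add(3013, Rational(-11, 2)), -1) = Pow(Rational(6015, 2), -1) = Rational(2, 6015)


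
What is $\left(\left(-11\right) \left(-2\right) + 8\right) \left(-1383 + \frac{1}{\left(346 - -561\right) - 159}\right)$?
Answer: $- \frac{15517245}{374} \approx -41490.0$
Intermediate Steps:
$\left(\left(-11\right) \left(-2\right) + 8\right) \left(-1383 + \frac{1}{\left(346 - -561\right) - 159}\right) = \left(22 + 8\right) \left(-1383 + \frac{1}{\left(346 + 561\right) - 159}\right) = 30 \left(-1383 + \frac{1}{907 - 159}\right) = 30 \left(-1383 + \frac{1}{748}\right) = 30 \left(- \frac{1034483}{748}\right) = - \frac{15517245}{374}$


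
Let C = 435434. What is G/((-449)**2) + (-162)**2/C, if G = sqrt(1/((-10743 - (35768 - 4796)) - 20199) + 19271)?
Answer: 13122/217717 + sqrt(73872360522402)/12481924314 ≈ 0.060960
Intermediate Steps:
G = sqrt(73872360522402)/61914 (G = sqrt(1/((-10743 - 1*30972) - 20199) + 19271) = sqrt(1/((-10743 - 30972) - 20199) + 19271) = sqrt(1/(-41715 - 20199) + 19271) = sqrt(1/(-61914) + 19271) = sqrt(-1/61914 + 19271) = sqrt(1193144693/61914) = sqrt(73872360522402)/61914 ≈ 138.82)
G/((-449)**2) + (-162)**2/C = (sqrt(73872360522402)/61914)/((-449)**2) + (-162)**2/435434 = (sqrt(73872360522402)/61914)/201601 + 26244*(1/435434) = (sqrt(73872360522402)/61914)*(1/201601) + 13122/217717 = sqrt(73872360522402)/12481924314 + 13122/217717 = 13122/217717 + sqrt(73872360522402)/12481924314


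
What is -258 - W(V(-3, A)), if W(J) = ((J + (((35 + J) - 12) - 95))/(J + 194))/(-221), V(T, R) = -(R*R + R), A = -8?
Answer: -171058/663 ≈ -258.01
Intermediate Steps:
V(T, R) = -R - R² (V(T, R) = -(R² + R) = -(R + R²) = -R - R²)
W(J) = -(-72 + 2*J)/(221*(194 + J)) (W(J) = ((J + ((23 + J) - 95))/(194 + J))*(-1/221) = ((J + (-72 + J))/(194 + J))*(-1/221) = ((-72 + 2*J)/(194 + J))*(-1/221) = -(-72 + 2*J)/(221*(194 + J)))
-258 - W(V(-3, A)) = -258 - 2*(36 - (-1)*(-8)*(1 - 8))/(221*(194 - 1*(-8)*(1 - 8))) = -258 - 2*(36 - (-1)*(-8)*(-7))/(221*(194 - 1*(-8)*(-7))) = -258 - 2*(36 - 1*(-56))/(221*(194 - 56)) = -258 - 2*(36 + 56)/(221*138) = -258 - 2*92/(221*138) = -258 - 1*4/663 = -258 - 4/663 = -171058/663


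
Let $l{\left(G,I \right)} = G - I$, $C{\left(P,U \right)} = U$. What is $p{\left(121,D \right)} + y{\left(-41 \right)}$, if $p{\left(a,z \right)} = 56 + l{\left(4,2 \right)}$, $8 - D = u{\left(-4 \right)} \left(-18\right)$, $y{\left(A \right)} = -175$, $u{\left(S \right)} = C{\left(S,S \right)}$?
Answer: $-117$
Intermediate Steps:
$u{\left(S \right)} = S$
$D = -64$ ($D = 8 - \left(-4\right) \left(-18\right) = 8 - 72 = -64$)
$p{\left(a,z \right)} = 58$ ($p{\left(a,z \right)} = 56 + \left(4 - 2\right) = 56 + 2 = 58$)
$p{\left(121,D \right)} + y{\left(-41 \right)} = 58 - 175 = -117$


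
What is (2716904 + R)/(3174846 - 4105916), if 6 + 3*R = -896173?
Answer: -7254533/2793210 ≈ -2.5972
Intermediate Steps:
R = -896179/3 (R = -2 + (⅓)*(-896173) = -2 - 896173/3 = -896179/3 ≈ -2.9873e+5)
(2716904 + R)/(3174846 - 4105916) = (2716904 - 896179/3)/(3174846 - 4105916) = (7254533/3)/(-931070) = (7254533/3)*(-1/931070) = -7254533/2793210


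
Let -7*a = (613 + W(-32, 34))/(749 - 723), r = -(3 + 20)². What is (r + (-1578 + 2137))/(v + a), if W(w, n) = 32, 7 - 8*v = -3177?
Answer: 5460/71791 ≈ 0.076054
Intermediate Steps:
v = 398 (v = 7/8 - ⅛*(-3177) = 7/8 + 3177/8 = 398)
r = -529 (r = -1*23² = -1*529 = -529)
a = -645/182 (a = -(613 + 32)/(7*(749 - 723)) = -645/(7*26) = -⅐*645/26 = -645/182 ≈ -3.5440)
(r + (-1578 + 2137))/(v + a) = (-529 + (-1578 + 2137))/(398 - 645/182) = (-529 + 559)/(71791/182) = 30*(182/71791) = 5460/71791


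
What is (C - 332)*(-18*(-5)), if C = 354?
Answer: 1980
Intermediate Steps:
(C - 332)*(-18*(-5)) = (354 - 332)*(-18*(-5)) = 22*90 = 1980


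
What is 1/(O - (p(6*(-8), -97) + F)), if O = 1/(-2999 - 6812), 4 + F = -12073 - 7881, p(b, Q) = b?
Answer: 9811/196278865 ≈ 4.9985e-5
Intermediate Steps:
F = -19958 (F = -4 + (-12073 - 7881) = -4 - 19954 = -19958)
O = -1/9811 (O = 1/(-9811) = -1/9811 ≈ -0.00010193)
1/(O - (p(6*(-8), -97) + F)) = 1/(-1/9811 - (6*(-8) - 19958)) = 1/(-1/9811 - (-48 - 19958)) = 1/(-1/9811 - 1*(-20006)) = 1/(-1/9811 + 20006) = 1/(196278865/9811) = 9811/196278865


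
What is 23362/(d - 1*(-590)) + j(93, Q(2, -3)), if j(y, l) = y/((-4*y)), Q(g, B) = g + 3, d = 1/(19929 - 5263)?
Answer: 1361855427/34611764 ≈ 39.347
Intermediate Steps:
d = 1/14666 ≈ 6.8185e-5
Q(g, B) = 3 + g
j(y, l) = -1/4 (j(y, l) = y*(-1/(4*y)) = -1/4)
23362/(d - 1*(-590)) + j(93, Q(2, -3)) = 23362/(1/14666 - 1*(-590)) - 1/4 = 23362/(1/14666 + 590) - 1/4 = 23362/(8652941/14666) - 1/4 = 23362*(14666/8652941) - 1/4 = 342627092/8652941 - 1/4 = 1361855427/34611764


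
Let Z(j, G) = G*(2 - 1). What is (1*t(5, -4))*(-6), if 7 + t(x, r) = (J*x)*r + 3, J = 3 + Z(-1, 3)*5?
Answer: 2184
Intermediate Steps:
Z(j, G) = G (Z(j, G) = G*1 = G)
J = 18 (J = 3 + 3*5 = 3 + 15 = 18)
t(x, r) = -4 + 18*r*x (t(x, r) = -7 + ((18*x)*r + 3) = -7 + (18*r*x + 3) = -7 + (3 + 18*r*x) = -4 + 18*r*x)
(1*t(5, -4))*(-6) = (1*(-4 + 18*(-4)*5))*(-6) = (1*(-4 - 360))*(-6) = (1*(-364))*(-6) = -364*(-6) = 2184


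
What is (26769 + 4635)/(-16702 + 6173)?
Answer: -31404/10529 ≈ -2.9826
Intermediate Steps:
(26769 + 4635)/(-16702 + 6173) = 31404/(-10529) = 31404*(-1/10529) = -31404/10529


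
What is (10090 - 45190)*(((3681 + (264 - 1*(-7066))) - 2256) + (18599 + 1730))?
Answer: -1020848400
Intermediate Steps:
(10090 - 45190)*(((3681 + (264 - 1*(-7066))) - 2256) + (18599 + 1730)) = -35100*(((3681 + (264 + 7066)) - 2256) + 20329) = -35100*(((3681 + 7330) - 2256) + 20329) = -35100*((11011 - 2256) + 20329) = -35100*(8755 + 20329) = -35100*29084 = -1020848400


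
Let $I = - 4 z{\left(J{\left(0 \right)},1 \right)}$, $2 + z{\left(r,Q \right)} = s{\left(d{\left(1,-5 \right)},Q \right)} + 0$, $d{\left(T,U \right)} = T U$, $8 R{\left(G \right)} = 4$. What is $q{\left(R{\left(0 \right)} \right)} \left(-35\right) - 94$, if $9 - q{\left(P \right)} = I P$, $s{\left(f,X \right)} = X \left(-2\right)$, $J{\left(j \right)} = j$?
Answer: $-129$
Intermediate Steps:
$R{\left(G \right)} = \frac{1}{2}$ ($R{\left(G \right)} = \frac{1}{8} \cdot 4 = \frac{1}{2}$)
$s{\left(f,X \right)} = - 2 X$
$z{\left(r,Q \right)} = -2 - 2 Q$ ($z{\left(r,Q \right)} = -2 + \left(- 2 Q + 0\right) = -2 - 2 Q$)
$I = 16$ ($I = - 4 \left(-2 - 2\right) = \left(-4\right) \left(-4\right) = 16$)
$q{\left(P \right)} = 9 - 16 P$
$q{\left(R{\left(0 \right)} \right)} \left(-35\right) - 94 = \left(9 - 8\right) \left(-35\right) - 94 = 1 \left(-35\right) - 94 = -35 - 94 = -129$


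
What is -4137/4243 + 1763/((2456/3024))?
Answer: 2826324543/1302601 ≈ 2169.8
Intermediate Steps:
-4137/4243 + 1763/((2456/3024)) = -4137*1/4243 + 1763/((2456*(1/3024))) = -4137/4243 + 1763/(307/378) = -4137/4243 + 1763*(378/307) = -4137/4243 + 666414/307 = 2826324543/1302601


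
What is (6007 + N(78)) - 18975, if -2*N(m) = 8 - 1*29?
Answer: -25915/2 ≈ -12958.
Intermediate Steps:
N(m) = 21/2 (N(m) = -(8 - 1*29)/2 = -(8 - 29)/2 = -1/2*(-21) = 21/2)
(6007 + N(78)) - 18975 = (6007 + 21/2) - 18975 = 12035/2 - 18975 = -25915/2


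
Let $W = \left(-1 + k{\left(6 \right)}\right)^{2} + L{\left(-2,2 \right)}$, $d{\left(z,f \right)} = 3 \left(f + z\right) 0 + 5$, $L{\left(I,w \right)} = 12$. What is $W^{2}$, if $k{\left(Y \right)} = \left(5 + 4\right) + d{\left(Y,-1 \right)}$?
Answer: $32761$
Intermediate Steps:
$d{\left(z,f \right)} = 5$ ($d{\left(z,f \right)} = \left(3 f + 3 z\right) 0 + 5 = 0 + 5 = 5$)
$k{\left(Y \right)} = 14$ ($k{\left(Y \right)} = \left(5 + 4\right) + 5 = 9 + 5 = 14$)
$W = 181$ ($W = \left(-1 + 14\right)^{2} + 12 = 13^{2} + 12 = 169 + 12 = 181$)
$W^{2} = 181^{2} = 32761$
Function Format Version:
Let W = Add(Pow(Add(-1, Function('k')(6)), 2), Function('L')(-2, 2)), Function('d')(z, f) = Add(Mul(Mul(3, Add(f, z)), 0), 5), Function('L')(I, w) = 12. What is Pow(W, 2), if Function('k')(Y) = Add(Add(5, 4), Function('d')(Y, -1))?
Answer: 32761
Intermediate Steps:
Function('d')(z, f) = 5 (Function('d')(z, f) = Add(Mul(Add(Mul(3, f), Mul(3, z)), 0), 5) = Add(0, 5) = 5)
Function('k')(Y) = 14 (Function('k')(Y) = Add(Add(5, 4), 5) = Add(9, 5) = 14)
W = 181 (W = Add(Pow(Add(-1, 14), 2), 12) = Add(Pow(13, 2), 12) = Add(169, 12) = 181)
Pow(W, 2) = Pow(181, 2) = 32761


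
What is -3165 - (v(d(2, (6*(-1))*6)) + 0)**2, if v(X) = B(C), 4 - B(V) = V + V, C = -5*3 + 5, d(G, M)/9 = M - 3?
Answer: -3741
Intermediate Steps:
d(G, M) = -27 + 9*M (d(G, M) = 9*(M - 3) = 9*(-3 + M) = -27 + 9*M)
C = -10 (C = -15 + 5 = -10)
B(V) = 4 - 2*V (B(V) = 4 - (V + V) = 4 - 2*V)
v(X) = 24 (v(X) = 4 - 2*(-10) = 4 + 20 = 24)
-3165 - (v(d(2, (6*(-1))*6)) + 0)**2 = -3165 - (24 + 0)**2 = -3165 - 1*24**2 = -3165 - 1*576 = -3165 - 576 = -3741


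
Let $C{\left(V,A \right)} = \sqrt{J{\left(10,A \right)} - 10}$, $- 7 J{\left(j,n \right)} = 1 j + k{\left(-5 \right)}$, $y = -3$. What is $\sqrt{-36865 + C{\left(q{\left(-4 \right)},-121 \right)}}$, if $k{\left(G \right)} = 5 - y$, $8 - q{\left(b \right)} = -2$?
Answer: $\frac{\sqrt{-1806385 + 14 i \sqrt{154}}}{7} \approx 0.0092333 + 192.0 i$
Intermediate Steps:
$q{\left(b \right)} = 10$ ($q{\left(b \right)} = 8 - -2 = 8 + 2 = 10$)
$k{\left(G \right)} = 8$ ($k{\left(G \right)} = 5 - -3 = 5 + 3 = 8$)
$J{\left(j,n \right)} = - \frac{8}{7} - \frac{j}{7}$ ($J{\left(j,n \right)} = - \frac{1 j + 8}{7} = - \frac{j + 8}{7} = - \frac{8 + j}{7} = - \frac{8}{7} - \frac{j}{7}$)
$C{\left(V,A \right)} = \frac{2 i \sqrt{154}}{7}$ ($C{\left(V,A \right)} = \sqrt{\left(- \frac{8}{7} - \frac{10}{7}\right) - 10} = \sqrt{- \frac{18}{7} - 10} = \sqrt{- \frac{88}{7}} = \frac{2 i \sqrt{154}}{7}$)
$\sqrt{-36865 + C{\left(q{\left(-4 \right)},-121 \right)}} = \sqrt{-36865 + \frac{2 i \sqrt{154}}{7}}$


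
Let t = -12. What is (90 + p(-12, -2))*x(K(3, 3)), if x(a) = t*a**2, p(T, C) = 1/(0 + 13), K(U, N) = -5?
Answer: -351300/13 ≈ -27023.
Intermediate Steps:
p(T, C) = 1/13
x(a) = -12*a**2
(90 + p(-12, -2))*x(K(3, 3)) = (90 + 1/13)*(-12*(-5)**2) = 1171*(-12*25)/13 = (1171/13)*(-300) = -351300/13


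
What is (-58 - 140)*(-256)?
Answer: 50688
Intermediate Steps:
(-58 - 140)*(-256) = -198*(-256) = 50688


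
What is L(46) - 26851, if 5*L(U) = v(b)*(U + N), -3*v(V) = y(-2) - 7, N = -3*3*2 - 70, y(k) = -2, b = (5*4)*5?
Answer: -134381/5 ≈ -26876.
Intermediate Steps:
b = 100 (b = 20*5 = 100)
N = -88 (N = -9*2 - 70 = -18 - 70 = -88)
v(V) = 3 (v(V) = -(-2 - 7)/3 = -1/3*(-9) = 3)
L(U) = -264/5 + 3*U/5 (L(U) = (3*(U - 88))/5 = (3*(-88 + U))/5 = (-264 + 3*U)/5 = -264/5 + 3*U/5)
L(46) - 26851 = (-264/5 + (3/5)*46) - 26851 = (-264/5 + 138/5) - 26851 = -126/5 - 26851 = -134381/5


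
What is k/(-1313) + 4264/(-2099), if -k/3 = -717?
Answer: -10113581/2755987 ≈ -3.6697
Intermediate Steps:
k = 2151 (k = -3*(-717) = 2151)
k/(-1313) + 4264/(-2099) = 2151/(-1313) + 4264/(-2099) = 2151*(-1/1313) + 4264*(-1/2099) = -2151/1313 - 4264/2099 = -10113581/2755987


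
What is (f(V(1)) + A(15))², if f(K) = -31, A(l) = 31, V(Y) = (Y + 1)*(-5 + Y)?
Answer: 0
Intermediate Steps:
V(Y) = (1 + Y)*(-5 + Y)
(f(V(1)) + A(15))² = (-31 + 31)² = 0² = 0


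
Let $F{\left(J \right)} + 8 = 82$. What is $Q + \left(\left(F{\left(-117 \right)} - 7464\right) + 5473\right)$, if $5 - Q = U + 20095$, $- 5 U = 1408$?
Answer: $- \frac{108627}{5} \approx -21725.0$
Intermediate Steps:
$U = - \frac{1408}{5}$ ($U = \left(- \frac{1}{5}\right) 1408 = - \frac{1408}{5} \approx -281.6$)
$F{\left(J \right)} = 74$ ($F{\left(J \right)} = -8 + 82 = 74$)
$Q = - \frac{99042}{5}$ ($Q = 5 - \left(- \frac{1408}{5} + 20095\right) = 5 - \frac{99067}{5} = - \frac{99042}{5} \approx -19808.0$)
$Q + \left(\left(F{\left(-117 \right)} - 7464\right) + 5473\right) = - \frac{99042}{5} + \left(\left(74 - 7464\right) + 5473\right) = - \frac{99042}{5} + \left(-7390 + 5473\right) = - \frac{99042}{5} - 1917 = - \frac{108627}{5}$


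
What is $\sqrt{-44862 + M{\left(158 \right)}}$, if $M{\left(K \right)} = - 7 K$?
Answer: $52 i \sqrt{17} \approx 214.4 i$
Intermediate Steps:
$\sqrt{-44862 + M{\left(158 \right)}} = \sqrt{-44862 - 1106} = \sqrt{-45968} = 52 i \sqrt{17}$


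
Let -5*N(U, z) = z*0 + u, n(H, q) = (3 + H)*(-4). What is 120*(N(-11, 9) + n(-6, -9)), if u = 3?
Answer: 1368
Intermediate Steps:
n(H, q) = -12 - 4*H
N(U, z) = -⅗ (N(U, z) = -(z*0 + 3)/5 = -(0 + 3)/5 = -⅕*3 = -⅗)
120*(N(-11, 9) + n(-6, -9)) = 120*(-⅗ + (-12 - 4*(-6))) = 120*(-⅗ + (-12 + 24)) = 120*(-⅗ + 12) = 120*(57/5) = 1368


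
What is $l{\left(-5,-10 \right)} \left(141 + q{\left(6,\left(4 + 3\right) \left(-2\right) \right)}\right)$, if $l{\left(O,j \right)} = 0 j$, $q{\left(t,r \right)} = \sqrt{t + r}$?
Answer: $0$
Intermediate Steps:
$q{\left(t,r \right)} = \sqrt{r + t}$
$l{\left(O,j \right)} = 0$
$l{\left(-5,-10 \right)} \left(141 + q{\left(6,\left(4 + 3\right) \left(-2\right) \right)}\right) = 0 \left(141 + \sqrt{\left(4 + 3\right) \left(-2\right) + 6}\right) = 0 \left(141 + \sqrt{7 \left(-2\right) + 6}\right) = 0 \left(141 + \sqrt{-14 + 6}\right) = 0 \left(141 + \sqrt{-8}\right) = 0 \left(141 + 2 i \sqrt{2}\right) = 0$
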